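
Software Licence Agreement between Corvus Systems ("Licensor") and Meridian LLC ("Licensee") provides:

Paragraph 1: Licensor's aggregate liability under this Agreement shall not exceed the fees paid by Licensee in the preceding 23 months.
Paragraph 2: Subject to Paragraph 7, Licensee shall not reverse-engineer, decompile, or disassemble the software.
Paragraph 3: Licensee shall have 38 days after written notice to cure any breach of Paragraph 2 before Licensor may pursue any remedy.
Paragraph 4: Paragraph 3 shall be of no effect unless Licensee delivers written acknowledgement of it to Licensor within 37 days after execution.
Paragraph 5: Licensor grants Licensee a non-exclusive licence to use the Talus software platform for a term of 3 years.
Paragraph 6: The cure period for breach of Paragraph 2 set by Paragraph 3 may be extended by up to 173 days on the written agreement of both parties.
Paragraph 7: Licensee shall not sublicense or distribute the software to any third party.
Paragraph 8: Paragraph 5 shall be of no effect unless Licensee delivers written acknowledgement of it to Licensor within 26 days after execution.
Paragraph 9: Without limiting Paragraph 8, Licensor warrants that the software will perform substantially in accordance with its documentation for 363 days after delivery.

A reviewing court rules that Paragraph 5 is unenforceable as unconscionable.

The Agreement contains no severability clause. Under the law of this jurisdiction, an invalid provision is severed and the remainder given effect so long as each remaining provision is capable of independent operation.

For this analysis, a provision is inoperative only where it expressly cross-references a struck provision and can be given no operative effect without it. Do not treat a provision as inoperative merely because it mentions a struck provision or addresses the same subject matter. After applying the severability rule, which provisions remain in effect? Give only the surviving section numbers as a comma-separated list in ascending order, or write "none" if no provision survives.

Paragraph 5 is struck. Paragraph 8 merely fixes the acknowledgement condition for Paragraph 5; with Paragraph 5 gone it has nothing to operate on and falls away. Paragraph 9 mentions Paragraph 8 but its own obligation stands independently of Paragraph 8, so Paragraph 9 is not affected. Under the stated default rule, only provisions that cannot operate independently fall away; the rest are enforced. That leaves Paragraph 1, Paragraph 2, Paragraph 3, Paragraph 4, Paragraph 6, Paragraph 7, and Paragraph 9 in effect.

1, 2, 3, 4, 6, 7, 9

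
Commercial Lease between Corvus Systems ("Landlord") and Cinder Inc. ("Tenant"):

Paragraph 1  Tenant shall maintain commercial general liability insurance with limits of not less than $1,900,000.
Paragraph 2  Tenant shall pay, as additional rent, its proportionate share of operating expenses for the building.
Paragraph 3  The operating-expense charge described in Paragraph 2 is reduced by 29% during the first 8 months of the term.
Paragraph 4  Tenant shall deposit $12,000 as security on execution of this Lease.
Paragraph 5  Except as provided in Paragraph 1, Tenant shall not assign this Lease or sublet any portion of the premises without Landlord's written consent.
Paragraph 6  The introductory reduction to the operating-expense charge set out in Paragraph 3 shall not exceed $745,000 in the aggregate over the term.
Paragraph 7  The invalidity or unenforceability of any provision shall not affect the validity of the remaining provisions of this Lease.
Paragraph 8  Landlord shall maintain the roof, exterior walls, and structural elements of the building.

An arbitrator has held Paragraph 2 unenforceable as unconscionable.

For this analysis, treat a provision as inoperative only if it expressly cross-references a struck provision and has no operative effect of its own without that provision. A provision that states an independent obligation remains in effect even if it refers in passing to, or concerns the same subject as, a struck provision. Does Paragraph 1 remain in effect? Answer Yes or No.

Yes

Paragraph 2 is struck. Paragraph 3 has no operative effect of its own apart from Paragraph 2 and is therefore inoperative. Paragraph 6 has no operative effect of its own apart from Paragraph 3 and is therefore inoperative. Under the severability clause in Paragraph 7, the remaining provisions continue in force. The provisions still in force are Paragraph 1, Paragraph 4, Paragraph 5, Paragraph 7, and Paragraph 8. Paragraph 1 is among the surviving provisions, so the answer is yes.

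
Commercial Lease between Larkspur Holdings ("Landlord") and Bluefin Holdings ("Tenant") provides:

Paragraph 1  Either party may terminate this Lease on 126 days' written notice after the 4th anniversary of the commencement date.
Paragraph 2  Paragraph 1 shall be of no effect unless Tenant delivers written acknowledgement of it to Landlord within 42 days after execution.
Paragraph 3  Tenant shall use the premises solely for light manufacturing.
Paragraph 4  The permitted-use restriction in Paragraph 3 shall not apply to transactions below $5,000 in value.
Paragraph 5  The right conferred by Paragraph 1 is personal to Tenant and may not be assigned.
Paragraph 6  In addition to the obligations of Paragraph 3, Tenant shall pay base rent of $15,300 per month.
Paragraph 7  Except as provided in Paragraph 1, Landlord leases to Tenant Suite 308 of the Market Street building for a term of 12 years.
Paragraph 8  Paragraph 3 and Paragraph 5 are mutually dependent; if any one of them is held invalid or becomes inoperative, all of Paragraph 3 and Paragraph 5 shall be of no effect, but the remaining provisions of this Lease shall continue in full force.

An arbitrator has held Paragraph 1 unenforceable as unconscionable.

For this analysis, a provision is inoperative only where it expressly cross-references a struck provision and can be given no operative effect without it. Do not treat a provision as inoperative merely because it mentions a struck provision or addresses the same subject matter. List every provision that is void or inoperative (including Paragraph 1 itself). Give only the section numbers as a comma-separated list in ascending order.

1, 2, 3, 4, 5

Paragraph 1 is struck. The only function of Paragraph 2 is the acknowledgement condition for Paragraph 1, so it cannot stand once Paragraph 1 is removed. Paragraph 5 merely fixes the non-assignment of Paragraph 1; with Paragraph 1 gone it has nothing to operate on and falls away. Paragraph 7 mentions Paragraph 1 but its own obligation stands independently of Paragraph 1, so Paragraph 7 is not affected. Although Paragraph 6 refers to Paragraph 3, its operative terms do not depend on Paragraph 3, so it remains in effect. Paragraph 8 declares Paragraph 3 and Paragraph 5 mutually dependent; since one of them has fallen, all of them are of no effect. That brings down Paragraph 3 as well. Paragraph 4 in turn depends solely on a provision now struck and likewise falls. The remainder continues in force under Paragraph 8. The provisions still in force are Paragraph 6, Paragraph 7, and Paragraph 8.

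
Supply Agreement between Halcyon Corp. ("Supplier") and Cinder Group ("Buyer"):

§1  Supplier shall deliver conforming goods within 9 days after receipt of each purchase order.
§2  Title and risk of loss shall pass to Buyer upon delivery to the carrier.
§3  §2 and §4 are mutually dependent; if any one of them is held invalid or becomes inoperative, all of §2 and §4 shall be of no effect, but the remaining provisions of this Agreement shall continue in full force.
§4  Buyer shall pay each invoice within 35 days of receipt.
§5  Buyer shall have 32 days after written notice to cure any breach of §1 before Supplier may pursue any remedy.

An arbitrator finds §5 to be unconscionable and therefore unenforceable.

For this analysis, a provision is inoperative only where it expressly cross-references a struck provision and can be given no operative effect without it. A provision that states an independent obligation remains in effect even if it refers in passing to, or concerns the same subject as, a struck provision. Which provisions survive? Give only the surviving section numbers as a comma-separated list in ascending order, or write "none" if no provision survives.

§5 is struck. No other provision's operative terms depend on §5. §3 ties §2 and §4 together, but none of those is affected here; the remaining provisions continue in force under §3. The provisions still in force are §1, §2, §3, and §4.

1, 2, 3, 4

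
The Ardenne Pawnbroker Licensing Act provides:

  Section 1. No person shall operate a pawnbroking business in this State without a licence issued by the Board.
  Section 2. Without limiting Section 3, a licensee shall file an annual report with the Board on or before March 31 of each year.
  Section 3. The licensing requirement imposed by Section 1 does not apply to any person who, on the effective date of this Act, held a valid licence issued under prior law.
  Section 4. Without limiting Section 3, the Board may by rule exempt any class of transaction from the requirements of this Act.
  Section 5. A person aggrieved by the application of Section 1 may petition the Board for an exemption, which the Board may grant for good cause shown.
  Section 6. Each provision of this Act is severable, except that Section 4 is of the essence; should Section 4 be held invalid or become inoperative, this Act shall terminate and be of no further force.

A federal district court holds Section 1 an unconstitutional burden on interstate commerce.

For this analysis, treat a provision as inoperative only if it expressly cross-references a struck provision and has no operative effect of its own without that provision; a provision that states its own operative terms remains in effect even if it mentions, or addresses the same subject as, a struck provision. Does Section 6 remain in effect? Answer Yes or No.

Section 1 is struck. Section 3 has no operative effect of its own apart from Section 1 and is therefore inoperative. Section 5 operates only by reference to Section 1, so it falls with Section 1. Section 2 mentions Section 3 but its own obligation stands independently of Section 3, so Section 2 is not affected. Section 4 mentions Section 3 but its own obligation stands independently of Section 3, so Section 4 is not affected. Section 6 makes Section 4 an essential term, but Section 4 is unaffected, so the severability proviso in Section 6 preserves the remaining provisions. The provisions still in force are Section 2, Section 4, and Section 6. Section 6 is among the surviving provisions, so the answer is yes.

Yes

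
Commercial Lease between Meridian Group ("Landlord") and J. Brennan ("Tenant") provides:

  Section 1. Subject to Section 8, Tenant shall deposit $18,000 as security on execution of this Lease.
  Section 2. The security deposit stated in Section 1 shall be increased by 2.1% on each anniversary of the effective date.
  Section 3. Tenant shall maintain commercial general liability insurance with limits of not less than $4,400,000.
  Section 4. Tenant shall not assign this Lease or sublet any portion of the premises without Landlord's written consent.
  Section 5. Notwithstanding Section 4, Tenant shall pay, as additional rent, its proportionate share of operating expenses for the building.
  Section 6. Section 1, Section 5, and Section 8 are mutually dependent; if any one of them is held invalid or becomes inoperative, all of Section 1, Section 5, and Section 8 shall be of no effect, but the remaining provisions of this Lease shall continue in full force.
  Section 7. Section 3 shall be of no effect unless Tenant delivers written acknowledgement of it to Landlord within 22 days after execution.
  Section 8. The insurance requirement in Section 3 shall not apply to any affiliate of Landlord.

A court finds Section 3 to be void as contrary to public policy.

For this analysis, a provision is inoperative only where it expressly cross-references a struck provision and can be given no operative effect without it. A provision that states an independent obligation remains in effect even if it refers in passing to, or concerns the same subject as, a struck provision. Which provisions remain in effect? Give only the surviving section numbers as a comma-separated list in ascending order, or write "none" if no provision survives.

4, 6

Section 3 is struck. Section 7 has no operative effect of its own apart from Section 3 and is therefore inoperative. Section 8 operates only by reference to Section 3, so it falls with Section 3. Section 6 declares Section 1, Section 5, and Section 8 mutually dependent; since one of them has fallen, all of them are of no effect. That brings down Section 1 and Section 5 as well. Section 2 in turn depends solely on a provision now struck and likewise falls. The remainder continues in force under Section 6. The provisions still in force are Section 4 and Section 6.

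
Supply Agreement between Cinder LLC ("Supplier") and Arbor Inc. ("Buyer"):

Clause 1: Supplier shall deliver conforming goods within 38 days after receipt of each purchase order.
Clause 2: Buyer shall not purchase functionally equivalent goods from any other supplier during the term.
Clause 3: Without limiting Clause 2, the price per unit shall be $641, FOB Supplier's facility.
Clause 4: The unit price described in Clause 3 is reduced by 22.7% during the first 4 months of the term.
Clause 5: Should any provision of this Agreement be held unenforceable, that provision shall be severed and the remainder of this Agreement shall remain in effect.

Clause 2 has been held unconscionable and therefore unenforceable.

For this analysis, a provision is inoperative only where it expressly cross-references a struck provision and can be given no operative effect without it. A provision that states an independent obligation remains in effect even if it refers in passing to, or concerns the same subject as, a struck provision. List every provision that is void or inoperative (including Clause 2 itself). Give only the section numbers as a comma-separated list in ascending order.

Clause 2 is struck. Although Clause 3 refers to Clause 2, its operative terms do not depend on Clause 2, so it remains in effect. No other provision's operative terms depend on Clause 2. Clause 5 is a severability clause and preserves every provision that can still be given independent effect. The provisions still in force are Clause 1, Clause 3, Clause 4, and Clause 5.

2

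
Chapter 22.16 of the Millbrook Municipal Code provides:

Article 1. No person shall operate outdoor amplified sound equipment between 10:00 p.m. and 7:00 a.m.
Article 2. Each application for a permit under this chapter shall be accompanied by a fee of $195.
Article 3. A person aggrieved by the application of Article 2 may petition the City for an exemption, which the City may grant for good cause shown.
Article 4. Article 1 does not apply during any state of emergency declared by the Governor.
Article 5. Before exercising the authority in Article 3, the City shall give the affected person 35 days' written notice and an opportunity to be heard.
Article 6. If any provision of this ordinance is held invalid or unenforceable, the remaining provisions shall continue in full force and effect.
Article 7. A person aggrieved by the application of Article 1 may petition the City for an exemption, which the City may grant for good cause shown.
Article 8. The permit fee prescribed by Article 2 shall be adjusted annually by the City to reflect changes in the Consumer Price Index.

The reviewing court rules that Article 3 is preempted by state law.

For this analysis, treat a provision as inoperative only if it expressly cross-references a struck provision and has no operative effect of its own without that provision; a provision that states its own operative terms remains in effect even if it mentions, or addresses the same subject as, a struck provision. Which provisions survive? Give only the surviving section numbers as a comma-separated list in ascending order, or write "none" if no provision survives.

1, 2, 4, 6, 7, 8

Article 3 is struck. Article 5 has no operative effect of its own apart from Article 3 and is therefore inoperative. Article 6 is a severability clause and preserves every provision that can still be given independent effect. That leaves Article 1, Article 2, Article 4, Article 6, Article 7, and Article 8 in effect.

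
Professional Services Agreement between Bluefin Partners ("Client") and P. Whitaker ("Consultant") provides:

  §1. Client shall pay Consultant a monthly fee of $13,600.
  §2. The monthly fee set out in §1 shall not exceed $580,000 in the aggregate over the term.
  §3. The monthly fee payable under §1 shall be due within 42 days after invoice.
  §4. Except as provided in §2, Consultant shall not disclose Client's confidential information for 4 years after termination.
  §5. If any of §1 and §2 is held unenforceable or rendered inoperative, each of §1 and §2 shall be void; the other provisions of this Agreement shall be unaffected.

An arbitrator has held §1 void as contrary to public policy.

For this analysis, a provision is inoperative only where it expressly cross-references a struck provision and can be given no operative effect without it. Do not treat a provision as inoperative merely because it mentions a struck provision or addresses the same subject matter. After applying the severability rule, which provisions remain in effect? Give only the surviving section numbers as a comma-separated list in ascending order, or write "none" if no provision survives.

4, 5

§1 is struck. §2 has no operative effect of its own apart from §1 and is therefore inoperative. The whole of §3 is the payment deadline for the monthly fee, defined by reference to §1, so §3 cannot stand once §1 is removed. Although §4 refers to §2, its operative terms do not depend on §2, so it remains in effect. §5 declares §1 and §2 mutually dependent; since one of them has fallen, all of them are of no effect. The remainder continues in force under §5. §4 and §5 remain in effect.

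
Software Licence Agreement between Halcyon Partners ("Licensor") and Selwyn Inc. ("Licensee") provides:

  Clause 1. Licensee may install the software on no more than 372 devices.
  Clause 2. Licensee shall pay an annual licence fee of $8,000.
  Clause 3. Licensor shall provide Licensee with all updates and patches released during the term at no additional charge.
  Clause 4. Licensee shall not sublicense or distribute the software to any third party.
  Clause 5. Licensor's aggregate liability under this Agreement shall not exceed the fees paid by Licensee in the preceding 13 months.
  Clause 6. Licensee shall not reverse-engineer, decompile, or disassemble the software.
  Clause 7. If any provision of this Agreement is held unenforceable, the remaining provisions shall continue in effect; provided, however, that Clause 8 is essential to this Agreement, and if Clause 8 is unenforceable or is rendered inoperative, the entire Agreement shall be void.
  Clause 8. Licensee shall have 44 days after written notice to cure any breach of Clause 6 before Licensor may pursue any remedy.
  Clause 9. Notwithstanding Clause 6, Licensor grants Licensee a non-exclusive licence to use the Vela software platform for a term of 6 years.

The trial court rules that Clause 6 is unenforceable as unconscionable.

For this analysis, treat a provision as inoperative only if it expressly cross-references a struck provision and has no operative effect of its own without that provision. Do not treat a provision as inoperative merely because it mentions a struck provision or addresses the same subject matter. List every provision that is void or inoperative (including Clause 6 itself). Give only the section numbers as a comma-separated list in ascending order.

Clause 6 is struck. Clause 8 operates only by reference to Clause 6, so it falls with Clause 6. Clause 7 makes Clause 8 an essential term, and Clause 8 has been rendered inoperative by the cascade; under Clause 7, the entire Agreement is therefore void. No provision of the Agreement survives.

1, 2, 3, 4, 5, 6, 7, 8, 9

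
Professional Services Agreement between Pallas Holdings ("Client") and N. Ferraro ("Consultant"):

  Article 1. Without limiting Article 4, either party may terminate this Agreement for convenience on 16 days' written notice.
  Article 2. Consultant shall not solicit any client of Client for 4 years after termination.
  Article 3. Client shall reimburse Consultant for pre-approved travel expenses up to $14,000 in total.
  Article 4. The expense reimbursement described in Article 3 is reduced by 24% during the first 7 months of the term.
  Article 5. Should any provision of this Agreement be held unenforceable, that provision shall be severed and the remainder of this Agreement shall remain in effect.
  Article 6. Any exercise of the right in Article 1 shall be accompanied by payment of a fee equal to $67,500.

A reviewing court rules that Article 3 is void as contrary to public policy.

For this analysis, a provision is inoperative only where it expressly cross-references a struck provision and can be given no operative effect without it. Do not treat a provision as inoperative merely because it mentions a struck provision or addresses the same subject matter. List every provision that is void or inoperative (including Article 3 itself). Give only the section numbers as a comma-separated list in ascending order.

3, 4

Article 3 is struck. Article 4 does nothing except set the introductory reduction to the expense reimbursement by reference to Article 3; with Article 3 gone it has no independent effect and is inoperative. Although Article 1 refers to Article 4, its operative terms do not depend on Article 4, so it remains in effect. Article 5 is a severability clause and preserves every provision that can still be given independent effect. Article 1, Article 2, Article 5, and Article 6 remain in effect.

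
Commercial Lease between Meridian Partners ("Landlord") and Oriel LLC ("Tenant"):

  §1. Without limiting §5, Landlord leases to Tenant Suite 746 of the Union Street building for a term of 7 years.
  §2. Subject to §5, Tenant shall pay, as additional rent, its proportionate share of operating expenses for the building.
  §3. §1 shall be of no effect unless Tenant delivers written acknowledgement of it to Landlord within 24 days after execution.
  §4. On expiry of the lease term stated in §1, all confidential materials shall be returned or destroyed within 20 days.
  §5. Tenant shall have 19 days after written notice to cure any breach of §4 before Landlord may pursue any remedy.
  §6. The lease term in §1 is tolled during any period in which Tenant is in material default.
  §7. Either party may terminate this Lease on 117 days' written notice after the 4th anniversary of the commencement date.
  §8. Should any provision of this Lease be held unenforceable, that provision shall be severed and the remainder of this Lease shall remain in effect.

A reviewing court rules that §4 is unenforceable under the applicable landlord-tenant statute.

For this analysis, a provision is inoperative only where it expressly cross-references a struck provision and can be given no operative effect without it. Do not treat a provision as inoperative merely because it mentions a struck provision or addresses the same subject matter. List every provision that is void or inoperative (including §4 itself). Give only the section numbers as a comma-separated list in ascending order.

§4 is struck. The only function of §5 is the cure period for breach of §4, so it cannot stand once §4 is removed. §1 mentions §5 but its own obligation stands independently of §5, so §1 is not affected. §2 mentions §5 but its own obligation stands independently of §5, so §2 is not affected. §8 is a severability clause and preserves every provision that can still be given independent effect. That leaves §1, §2, §3, §6, §7, and §8 in effect.

4, 5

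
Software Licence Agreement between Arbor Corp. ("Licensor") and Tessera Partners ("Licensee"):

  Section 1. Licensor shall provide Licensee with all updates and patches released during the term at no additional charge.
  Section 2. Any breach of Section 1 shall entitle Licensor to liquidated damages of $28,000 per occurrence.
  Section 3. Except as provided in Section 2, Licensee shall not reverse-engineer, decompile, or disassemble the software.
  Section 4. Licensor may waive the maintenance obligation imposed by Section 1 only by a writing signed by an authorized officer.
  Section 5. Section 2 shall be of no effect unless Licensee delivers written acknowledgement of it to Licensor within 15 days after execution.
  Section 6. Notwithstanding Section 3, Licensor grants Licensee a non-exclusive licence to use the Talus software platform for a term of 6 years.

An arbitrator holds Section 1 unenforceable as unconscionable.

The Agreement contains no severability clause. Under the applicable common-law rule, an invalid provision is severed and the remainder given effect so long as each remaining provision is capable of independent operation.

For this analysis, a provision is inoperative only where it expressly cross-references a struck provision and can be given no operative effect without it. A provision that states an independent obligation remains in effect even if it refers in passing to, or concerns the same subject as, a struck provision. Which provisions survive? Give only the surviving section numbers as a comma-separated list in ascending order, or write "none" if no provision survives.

Section 1 is struck. Section 2 operates only by reference to Section 1, so it falls with Section 1. Section 4 merely fixes the waiver condition for Section 1; with Section 1 gone it has nothing to operate on and falls away. Section 5 has no operative effect of its own apart from Section 2 and is therefore inoperative. Section 3 mentions Section 2 but its own obligation stands independently of Section 2, so Section 3 is not affected. With no severability clause, the stated default rule severs what cannot stand and enforces each remaining provision that can operate on its own. That leaves Section 3 and Section 6 in effect.

3, 6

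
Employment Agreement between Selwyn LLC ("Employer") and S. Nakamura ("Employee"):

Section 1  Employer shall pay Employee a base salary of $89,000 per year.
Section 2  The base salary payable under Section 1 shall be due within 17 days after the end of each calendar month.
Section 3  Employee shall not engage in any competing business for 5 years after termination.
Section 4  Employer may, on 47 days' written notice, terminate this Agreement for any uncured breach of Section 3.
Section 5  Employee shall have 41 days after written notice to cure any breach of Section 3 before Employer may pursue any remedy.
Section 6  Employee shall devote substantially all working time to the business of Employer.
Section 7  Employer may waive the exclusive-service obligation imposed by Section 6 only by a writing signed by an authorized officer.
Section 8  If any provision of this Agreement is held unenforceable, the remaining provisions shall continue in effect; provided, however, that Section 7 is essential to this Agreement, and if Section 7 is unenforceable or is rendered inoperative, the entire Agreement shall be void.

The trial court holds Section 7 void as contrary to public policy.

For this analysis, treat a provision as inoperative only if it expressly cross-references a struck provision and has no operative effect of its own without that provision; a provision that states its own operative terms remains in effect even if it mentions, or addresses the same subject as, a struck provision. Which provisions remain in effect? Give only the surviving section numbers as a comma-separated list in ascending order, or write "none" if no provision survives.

none

Section 7 is struck. No other provision's operative terms depend on Section 7. Section 8 makes Section 7 an essential term, and Section 7 is the provision held invalid; under Section 8, the entire Agreement is therefore void. No provision of the Agreement survives.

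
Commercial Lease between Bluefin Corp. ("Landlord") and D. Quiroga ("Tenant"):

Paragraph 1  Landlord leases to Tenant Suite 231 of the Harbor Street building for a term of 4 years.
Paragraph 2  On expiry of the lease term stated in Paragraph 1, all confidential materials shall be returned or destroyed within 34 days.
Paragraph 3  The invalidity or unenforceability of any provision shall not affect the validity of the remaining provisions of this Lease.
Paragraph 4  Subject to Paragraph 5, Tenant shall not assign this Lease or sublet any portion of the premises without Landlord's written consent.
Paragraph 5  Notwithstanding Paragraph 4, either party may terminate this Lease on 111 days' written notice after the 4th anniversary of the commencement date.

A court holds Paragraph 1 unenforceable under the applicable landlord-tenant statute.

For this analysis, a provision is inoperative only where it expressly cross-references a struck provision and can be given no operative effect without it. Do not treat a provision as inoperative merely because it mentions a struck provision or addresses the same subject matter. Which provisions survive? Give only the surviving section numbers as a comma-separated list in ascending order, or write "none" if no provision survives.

3, 4, 5

Paragraph 1 is struck. The only function of Paragraph 2 is the return obligation tied to Paragraph 1, so it cannot stand once Paragraph 1 is removed. Paragraph 3 is a severability clause and preserves every provision that can still be given independent effect. Paragraph 3, Paragraph 4, and Paragraph 5 remain in effect.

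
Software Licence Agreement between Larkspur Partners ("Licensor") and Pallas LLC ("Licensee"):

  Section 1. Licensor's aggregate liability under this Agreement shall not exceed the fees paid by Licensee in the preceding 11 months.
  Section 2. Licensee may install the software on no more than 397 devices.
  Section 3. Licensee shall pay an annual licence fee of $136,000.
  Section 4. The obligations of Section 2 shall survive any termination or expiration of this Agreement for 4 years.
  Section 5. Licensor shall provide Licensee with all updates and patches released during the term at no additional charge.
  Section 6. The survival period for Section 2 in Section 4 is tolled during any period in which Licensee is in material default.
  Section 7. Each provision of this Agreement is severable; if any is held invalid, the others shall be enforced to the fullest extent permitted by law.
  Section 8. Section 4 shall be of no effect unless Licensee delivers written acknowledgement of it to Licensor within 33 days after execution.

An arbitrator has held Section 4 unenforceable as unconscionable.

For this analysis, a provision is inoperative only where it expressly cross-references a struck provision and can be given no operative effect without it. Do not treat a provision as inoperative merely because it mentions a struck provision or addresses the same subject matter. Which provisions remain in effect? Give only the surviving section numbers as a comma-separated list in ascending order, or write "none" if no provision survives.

Section 4 is struck. Section 6 operates only by reference to Section 4, so it falls with Section 4. Section 8 has no operative effect of its own apart from Section 4 and is therefore inoperative. Under the severability clause in Section 7, the remaining provisions continue in force. Section 1, Section 2, Section 3, Section 5, and Section 7 remain in effect.

1, 2, 3, 5, 7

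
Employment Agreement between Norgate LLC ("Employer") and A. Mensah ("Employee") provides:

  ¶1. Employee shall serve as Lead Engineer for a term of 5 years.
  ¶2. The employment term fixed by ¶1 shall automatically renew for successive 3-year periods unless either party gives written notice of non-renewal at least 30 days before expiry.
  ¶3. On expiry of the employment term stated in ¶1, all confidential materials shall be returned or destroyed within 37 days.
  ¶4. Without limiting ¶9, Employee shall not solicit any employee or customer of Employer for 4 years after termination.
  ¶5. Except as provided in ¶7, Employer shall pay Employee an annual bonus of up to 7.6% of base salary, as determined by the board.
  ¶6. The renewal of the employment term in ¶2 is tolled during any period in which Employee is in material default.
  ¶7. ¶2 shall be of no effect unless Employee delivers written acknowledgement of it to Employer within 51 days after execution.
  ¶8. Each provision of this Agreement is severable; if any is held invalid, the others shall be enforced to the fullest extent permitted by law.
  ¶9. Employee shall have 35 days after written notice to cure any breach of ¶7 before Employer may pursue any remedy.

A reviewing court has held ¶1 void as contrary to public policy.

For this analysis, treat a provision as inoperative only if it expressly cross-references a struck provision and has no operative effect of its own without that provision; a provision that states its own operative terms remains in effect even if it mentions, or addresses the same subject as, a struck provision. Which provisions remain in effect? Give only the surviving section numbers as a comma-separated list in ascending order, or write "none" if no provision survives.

¶1 is struck. ¶2 does nothing except set the renewal of the employment term by reference to ¶1; with ¶1 gone it has no independent effect and is inoperative. ¶3 merely fixes the return obligation tied to ¶1; with ¶1 gone it has nothing to operate on and falls away. ¶6 operates only by reference to ¶2, so it falls with ¶2. ¶7 operates only by reference to ¶2, so it falls with ¶2. ¶9 has no operative effect of its own apart from ¶7 and is therefore inoperative. Although ¶5 refers to ¶7, its operative terms do not depend on ¶7, so it remains in effect. Although ¶4 refers to ¶9, its operative terms do not depend on ¶9, so it remains in effect. ¶8 is a severability clause and preserves every provision that can still be given independent effect. That leaves ¶4, ¶5, and ¶8 in effect.

4, 5, 8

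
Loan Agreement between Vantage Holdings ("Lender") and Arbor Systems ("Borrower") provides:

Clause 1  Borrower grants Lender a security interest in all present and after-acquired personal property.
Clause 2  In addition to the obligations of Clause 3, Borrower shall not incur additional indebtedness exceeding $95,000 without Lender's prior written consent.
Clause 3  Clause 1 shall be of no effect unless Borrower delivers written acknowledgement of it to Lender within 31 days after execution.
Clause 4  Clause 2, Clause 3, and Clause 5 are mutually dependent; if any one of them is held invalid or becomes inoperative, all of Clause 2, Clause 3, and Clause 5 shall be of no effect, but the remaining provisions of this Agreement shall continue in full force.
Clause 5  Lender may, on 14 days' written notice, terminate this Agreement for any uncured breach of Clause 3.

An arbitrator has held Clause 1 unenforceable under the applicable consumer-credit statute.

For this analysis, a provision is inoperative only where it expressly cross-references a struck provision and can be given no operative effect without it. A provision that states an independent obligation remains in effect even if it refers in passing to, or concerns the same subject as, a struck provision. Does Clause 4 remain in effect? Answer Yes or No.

Yes

Clause 1 is struck. The only function of Clause 3 is the acknowledgement condition for Clause 1, so it cannot stand once Clause 1 is removed. The only function of Clause 5 is the termination right for breach of Clause 3, so it cannot stand once Clause 3 is removed. Clause 4 declares Clause 2, Clause 3, and Clause 5 mutually dependent; since one of them has fallen, all of them are of no effect. That brings down Clause 2 as well. The remainder continues in force under Clause 4. Only Clause 4 remains in effect. Clause 4 is among the surviving provisions, so the answer is yes.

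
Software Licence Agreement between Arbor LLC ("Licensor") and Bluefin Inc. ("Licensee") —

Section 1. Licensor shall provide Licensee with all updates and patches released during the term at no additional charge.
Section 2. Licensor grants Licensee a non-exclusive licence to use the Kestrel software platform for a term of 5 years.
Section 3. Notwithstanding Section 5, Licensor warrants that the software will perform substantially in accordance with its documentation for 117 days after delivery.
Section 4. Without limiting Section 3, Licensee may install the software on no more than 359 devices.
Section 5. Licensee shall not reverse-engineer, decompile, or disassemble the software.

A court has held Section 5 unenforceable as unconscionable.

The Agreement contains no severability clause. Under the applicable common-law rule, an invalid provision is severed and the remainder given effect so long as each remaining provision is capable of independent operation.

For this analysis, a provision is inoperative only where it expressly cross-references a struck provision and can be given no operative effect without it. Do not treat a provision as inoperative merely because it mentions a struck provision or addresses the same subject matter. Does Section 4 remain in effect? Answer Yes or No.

Yes

Section 5 is struck. Section 3 mentions Section 5 but its own obligation stands independently of Section 5, so Section 3 is not affected. Nothing else in the Agreement is defined by reference to Section 5. Under the stated default rule, only provisions that cannot operate independently fall away; the rest are enforced. The provisions still in force are Section 1, Section 2, Section 3, and Section 4. Section 4 is among the surviving provisions, so the answer is yes.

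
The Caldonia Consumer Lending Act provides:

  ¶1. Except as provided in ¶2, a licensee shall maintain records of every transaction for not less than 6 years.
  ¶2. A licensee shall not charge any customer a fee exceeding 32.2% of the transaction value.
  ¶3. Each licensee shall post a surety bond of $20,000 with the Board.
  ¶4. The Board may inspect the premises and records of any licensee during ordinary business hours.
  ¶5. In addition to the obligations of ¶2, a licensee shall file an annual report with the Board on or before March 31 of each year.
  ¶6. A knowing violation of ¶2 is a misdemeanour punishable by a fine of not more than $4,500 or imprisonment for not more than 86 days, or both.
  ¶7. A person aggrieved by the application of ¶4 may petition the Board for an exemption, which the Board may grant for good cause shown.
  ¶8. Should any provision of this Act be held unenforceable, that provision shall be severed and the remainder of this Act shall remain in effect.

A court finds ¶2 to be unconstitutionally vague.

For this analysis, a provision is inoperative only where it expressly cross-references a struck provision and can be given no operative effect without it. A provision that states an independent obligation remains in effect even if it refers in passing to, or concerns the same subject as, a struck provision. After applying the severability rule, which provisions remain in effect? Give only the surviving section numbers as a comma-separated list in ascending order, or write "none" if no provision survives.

1, 3, 4, 5, 7, 8

¶2 is struck. ¶6 merely fixes the criminal penalty for violating ¶2; with ¶2 gone it has nothing to operate on and falls away. Although ¶1 refers to ¶2, its operative terms do not depend on ¶2, so it remains in effect. ¶5 mentions ¶2 but its own obligation stands independently of ¶2, so ¶5 is not affected. Under the severability clause in ¶8, the remaining provisions continue in force. The provisions still in force are ¶1, ¶3, ¶4, ¶5, ¶7, and ¶8.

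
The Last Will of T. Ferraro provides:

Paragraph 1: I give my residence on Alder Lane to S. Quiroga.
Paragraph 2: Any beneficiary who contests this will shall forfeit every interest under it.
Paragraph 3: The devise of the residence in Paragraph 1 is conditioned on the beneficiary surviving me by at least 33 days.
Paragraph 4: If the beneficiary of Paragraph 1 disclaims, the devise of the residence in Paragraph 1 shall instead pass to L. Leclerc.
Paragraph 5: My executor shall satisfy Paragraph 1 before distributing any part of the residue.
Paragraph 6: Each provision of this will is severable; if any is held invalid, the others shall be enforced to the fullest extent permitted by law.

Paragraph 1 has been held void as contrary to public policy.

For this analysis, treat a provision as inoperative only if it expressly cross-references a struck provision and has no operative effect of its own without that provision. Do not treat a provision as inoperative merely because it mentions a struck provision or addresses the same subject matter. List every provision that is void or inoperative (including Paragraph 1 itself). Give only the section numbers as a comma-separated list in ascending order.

Paragraph 1 is struck. The only function of Paragraph 3 is the survivorship condition on Paragraph 1, so it cannot stand once Paragraph 1 is removed. Paragraph 4 operates only by reference to Paragraph 1, so it falls with Paragraph 1. Paragraph 5 has no operative effect of its own apart from Paragraph 1 and is therefore inoperative. Under the severability clause in Paragraph 6, the remaining provisions continue in force. The provisions still in force are Paragraph 2 and Paragraph 6.

1, 3, 4, 5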